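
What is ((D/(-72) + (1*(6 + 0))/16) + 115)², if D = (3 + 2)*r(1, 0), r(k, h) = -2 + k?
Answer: 1079521/81 ≈ 13327.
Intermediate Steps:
D = -5 (D = (3 + 2)*(-2 + 1) = 5*(-1) = -5)
((D/(-72) + (1*(6 + 0))/16) + 115)² = ((-5/(-72) + (1*(6 + 0))/16) + 115)² = ((-5*(-1/72) + (1*6)*(1/16)) + 115)² = ((5/72 + 6*(1/16)) + 115)² = ((5/72 + 3/8) + 115)² = (4/9 + 115)² = (1039/9)² = 1079521/81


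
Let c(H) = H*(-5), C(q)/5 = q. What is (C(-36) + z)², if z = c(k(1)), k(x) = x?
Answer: 34225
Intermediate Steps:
C(q) = 5*q
c(H) = -5*H
z = -5 (z = -5*1 = -5)
(C(-36) + z)² = (5*(-36) - 5)² = (-180 - 5)² = (-185)² = 34225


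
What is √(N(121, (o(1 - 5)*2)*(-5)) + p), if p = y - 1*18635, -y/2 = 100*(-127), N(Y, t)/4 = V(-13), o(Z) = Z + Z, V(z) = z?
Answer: 7*√137 ≈ 81.933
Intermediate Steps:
o(Z) = 2*Z
N(Y, t) = -52 (N(Y, t) = 4*(-13) = -52)
y = 25400 (y = -200*(-127) = -2*(-12700) = 25400)
p = 6765 (p = 25400 - 1*18635 = 25400 - 18635 = 6765)
√(N(121, (o(1 - 5)*2)*(-5)) + p) = √(-52 + 6765) = √6713 = 7*√137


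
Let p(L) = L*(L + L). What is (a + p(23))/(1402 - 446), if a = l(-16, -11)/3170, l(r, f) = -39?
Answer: 3353821/3030520 ≈ 1.1067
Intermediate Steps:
p(L) = 2*L² (p(L) = L*(2*L) = 2*L²)
a = -39/3170 ≈ -0.012303
(a + p(23))/(1402 - 446) = (-39/3170 + 2*23²)/(1402 - 446) = (-39/3170 + 2*529)/956 = (-39/3170 + 1058)*(1/956) = (3353821/3170)*(1/956) = 3353821/3030520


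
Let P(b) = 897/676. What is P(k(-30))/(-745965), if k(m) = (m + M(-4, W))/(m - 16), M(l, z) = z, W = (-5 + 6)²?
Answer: -23/12930060 ≈ -1.7788e-6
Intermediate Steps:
W = 1 (W = 1² = 1)
k(m) = (1 + m)/(-16 + m) (k(m) = (m + 1)/(m - 16) = (1 + m)/(-16 + m))
P(b) = 69/52 (P(b) = 897*(1/676) = 69/52)
P(k(-30))/(-745965) = (69/52)/(-745965) = (69/52)*(-1/745965) = -23/12930060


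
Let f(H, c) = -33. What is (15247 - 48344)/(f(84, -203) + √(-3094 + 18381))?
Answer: -1092201/14198 - 33097*√15287/14198 ≈ -365.15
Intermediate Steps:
(15247 - 48344)/(f(84, -203) + √(-3094 + 18381)) = (15247 - 48344)/(-33 + √(-3094 + 18381)) = -33097/(-33 + √15287)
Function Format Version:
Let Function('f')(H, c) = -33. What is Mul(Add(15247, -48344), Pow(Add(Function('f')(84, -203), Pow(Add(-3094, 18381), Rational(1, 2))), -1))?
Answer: Add(Rational(-1092201, 14198), Mul(Rational(-33097, 14198), Pow(15287, Rational(1, 2)))) ≈ -365.15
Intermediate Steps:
Mul(Add(15247, -48344), Pow(Add(Function('f')(84, -203), Pow(Add(-3094, 18381), Rational(1, 2))), -1)) = Mul(Add(15247, -48344), Pow(Add(-33, Pow(Add(-3094, 18381), Rational(1, 2))), -1)) = Mul(-33097, Pow(Add(-33, Pow(15287, Rational(1, 2))), -1))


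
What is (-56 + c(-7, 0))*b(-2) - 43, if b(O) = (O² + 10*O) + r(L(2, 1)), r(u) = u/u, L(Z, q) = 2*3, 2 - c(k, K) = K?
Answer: 767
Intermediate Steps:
c(k, K) = 2 - K
L(Z, q) = 6
r(u) = 1
b(O) = 1 + O² + 10*O (b(O) = (O² + 10*O) + 1 = 1 + O² + 10*O)
(-56 + c(-7, 0))*b(-2) - 43 = (-56 + (2 - 1*0))*(1 + (-2)² + 10*(-2)) - 43 = (-56 + (2 + 0))*(1 + 4 - 20) - 43 = (-56 + 2)*(-15) - 43 = -54*(-15) - 43 = 810 - 43 = 767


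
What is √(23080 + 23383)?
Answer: √46463 ≈ 215.55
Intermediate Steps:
√(23080 + 23383) = √46463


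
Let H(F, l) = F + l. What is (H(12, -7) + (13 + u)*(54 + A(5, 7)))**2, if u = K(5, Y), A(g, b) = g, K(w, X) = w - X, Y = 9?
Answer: 287296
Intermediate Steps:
u = -4 (u = 5 - 1*9 = 5 - 9 = -4)
(H(12, -7) + (13 + u)*(54 + A(5, 7)))**2 = ((12 - 7) + (13 - 4)*(54 + 5))**2 = (5 + 9*59)**2 = (5 + 531)**2 = 536**2 = 287296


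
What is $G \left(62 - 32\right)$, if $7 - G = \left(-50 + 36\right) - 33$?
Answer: $1620$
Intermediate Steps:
$G = 54$ ($G = 7 - \left(\left(-50 + 36\right) - 33\right) = 7 - \left(-14 - 33\right) = 7 - -47 = 7 + 47 = 54$)
$G \left(62 - 32\right) = 54 \left(62 - 32\right) = 54 \cdot 30 = 1620$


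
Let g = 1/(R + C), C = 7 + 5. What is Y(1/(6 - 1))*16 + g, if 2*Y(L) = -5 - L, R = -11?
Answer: -203/5 ≈ -40.600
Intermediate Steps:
Y(L) = -5/2 - L/2 (Y(L) = (-5 - L)/2 = -5/2 - L/2)
C = 12
g = 1 (g = 1/(-11 + 12) = 1/1 = 1)
Y(1/(6 - 1))*16 + g = (-5/2 - 1/(2*(6 - 1)))*16 + 1 = (-5/2 - ½/5)*16 + 1 = (-5/2 - ½*⅕)*16 + 1 = (-5/2 - ⅒)*16 + 1 = -13/5*16 + 1 = -208/5 + 1 = -203/5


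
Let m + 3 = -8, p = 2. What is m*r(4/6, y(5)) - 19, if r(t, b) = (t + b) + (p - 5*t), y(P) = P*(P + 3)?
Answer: -1355/3 ≈ -451.67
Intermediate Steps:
m = -11 (m = -3 - 8 = -11)
y(P) = P*(3 + P)
r(t, b) = 2 + b - 4*t (r(t, b) = (t + b) + (2 - 5*t) = (b + t) + (2 - 5*t) = 2 + b - 4*t)
m*r(4/6, y(5)) - 19 = -11*(2 + 5*(3 + 5) - 16/6) - 19 = -11*(2 + 5*8 - 16/6) - 19 = -11*(2 + 40 - 4*⅔) - 19 = -11*(2 + 40 - 8/3) - 19 = -11*118/3 - 19 = -1298/3 - 19 = -1355/3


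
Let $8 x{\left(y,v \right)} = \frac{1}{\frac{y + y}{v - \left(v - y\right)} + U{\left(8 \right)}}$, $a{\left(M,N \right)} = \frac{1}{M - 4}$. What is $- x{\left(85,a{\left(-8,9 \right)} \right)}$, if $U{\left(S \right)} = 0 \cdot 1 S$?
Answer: $- \frac{1}{16} \approx -0.0625$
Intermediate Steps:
$U{\left(S \right)} = 0$ ($U{\left(S \right)} = 0 S = 0$)
$a{\left(M,N \right)} = \frac{1}{-4 + M}$
$x{\left(y,v \right)} = \frac{1}{16}$ ($x{\left(y,v \right)} = \frac{1}{8 \left(\frac{y + y}{v - \left(v - y\right)} + 0\right)} = \frac{1}{8 \left(\frac{2 y}{y} + 0\right)} = \frac{1}{8 \left(2 + 0\right)} = \frac{1}{8 \cdot 2} = \frac{1}{8} \cdot \frac{1}{2} = \frac{1}{16}$)
$- x{\left(85,a{\left(-8,9 \right)} \right)} = \left(-1\right) \frac{1}{16} = - \frac{1}{16}$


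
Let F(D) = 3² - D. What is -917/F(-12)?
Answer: -131/3 ≈ -43.667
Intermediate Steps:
F(D) = 9 - D
-917/F(-12) = -917/(9 - 1*(-12)) = -917/(9 + 12) = -917/21 = -917*1/21 = -131/3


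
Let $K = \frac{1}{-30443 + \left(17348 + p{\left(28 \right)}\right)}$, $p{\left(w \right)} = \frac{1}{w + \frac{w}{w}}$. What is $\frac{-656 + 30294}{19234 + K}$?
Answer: $\frac{11255149052}{7304188407} \approx 1.5409$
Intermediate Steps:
$p{\left(w \right)} = \frac{1}{1 + w}$ ($p{\left(w \right)} = \frac{1}{w + 1} = \frac{1}{1 + w}$)
$K = - \frac{29}{379754}$ ($K = \frac{1}{-30443 + \left(17348 + \frac{1}{1 + 28}\right)} = \frac{1}{-30443 + \left(17348 + \frac{1}{29}\right)} = \frac{1}{-30443 + \frac{503093}{29}} = \frac{1}{- \frac{379754}{29}} = - \frac{29}{379754} \approx -7.6365 \cdot 10^{-5}$)
$\frac{-656 + 30294}{19234 + K} = \frac{-656 + 30294}{19234 - \frac{29}{379754}} = \frac{29638}{\frac{7304188407}{379754}} = 29638 \cdot \frac{379754}{7304188407} = \frac{11255149052}{7304188407}$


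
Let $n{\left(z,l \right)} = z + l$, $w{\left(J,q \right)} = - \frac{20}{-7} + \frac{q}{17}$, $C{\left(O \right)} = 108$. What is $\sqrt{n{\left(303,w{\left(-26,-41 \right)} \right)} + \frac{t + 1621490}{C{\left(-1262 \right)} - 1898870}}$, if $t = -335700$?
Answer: $\frac{3 \sqrt{429380929448488255}}{112976339} \approx 17.4$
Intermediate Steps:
$w{\left(J,q \right)} = \frac{20}{7} + \frac{q}{17}$ ($w{\left(J,q \right)} = \left(-20\right) \left(- \frac{1}{7}\right) + q \frac{1}{17} = \frac{20}{7} + \frac{q}{17}$)
$n{\left(z,l \right)} = l + z$
$\sqrt{n{\left(303,w{\left(-26,-41 \right)} \right)} + \frac{t + 1621490}{C{\left(-1262 \right)} - 1898870}} = \sqrt{\left(\left(\frac{20}{7} + \frac{1}{17} \left(-41\right)\right) + 303\right) + \frac{-335700 + 1621490}{108 - 1898870}} = \sqrt{\left(\left(\frac{20}{7} - \frac{41}{17}\right) + 303\right) + \frac{1285790}{-1898762}} = \sqrt{\left(\frac{53}{119} + 303\right) + 1285790 \left(- \frac{1}{1898762}\right)} = \sqrt{\frac{36110}{119} - \frac{642895}{949381}} = \sqrt{\frac{34205643405}{112976339}} = \frac{3 \sqrt{429380929448488255}}{112976339}$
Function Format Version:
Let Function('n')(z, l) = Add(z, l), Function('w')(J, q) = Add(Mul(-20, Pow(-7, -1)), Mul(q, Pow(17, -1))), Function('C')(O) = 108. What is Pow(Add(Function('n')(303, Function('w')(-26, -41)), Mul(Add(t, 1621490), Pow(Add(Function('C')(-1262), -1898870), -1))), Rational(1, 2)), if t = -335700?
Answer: Mul(Rational(3, 112976339), Pow(429380929448488255, Rational(1, 2))) ≈ 17.400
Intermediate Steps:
Function('w')(J, q) = Add(Rational(20, 7), Mul(Rational(1, 17), q)) (Function('w')(J, q) = Add(Mul(-20, Rational(-1, 7)), Mul(q, Rational(1, 17))) = Add(Rational(20, 7), Mul(Rational(1, 17), q)))
Function('n')(z, l) = Add(l, z)
Pow(Add(Function('n')(303, Function('w')(-26, -41)), Mul(Add(t, 1621490), Pow(Add(Function('C')(-1262), -1898870), -1))), Rational(1, 2)) = Pow(Add(Add(Add(Rational(20, 7), Mul(Rational(1, 17), -41)), 303), Mul(Add(-335700, 1621490), Pow(Add(108, -1898870), -1))), Rational(1, 2)) = Pow(Add(Add(Add(Rational(20, 7), Rational(-41, 17)), 303), Mul(1285790, Pow(-1898762, -1))), Rational(1, 2)) = Pow(Add(Add(Rational(53, 119), 303), Mul(1285790, Rational(-1, 1898762))), Rational(1, 2)) = Pow(Add(Rational(36110, 119), Rational(-642895, 949381)), Rational(1, 2)) = Pow(Rational(34205643405, 112976339), Rational(1, 2)) = Mul(Rational(3, 112976339), Pow(429380929448488255, Rational(1, 2)))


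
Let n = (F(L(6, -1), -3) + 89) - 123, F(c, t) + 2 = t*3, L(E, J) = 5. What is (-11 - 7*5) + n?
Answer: -91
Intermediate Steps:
F(c, t) = -2 + 3*t (F(c, t) = -2 + t*3 = -2 + 3*t)
n = -45 (n = ((-2 + 3*(-3)) + 89) - 123 = ((-2 - 9) + 89) - 123 = (-11 + 89) - 123 = 78 - 123 = -45)
(-11 - 7*5) + n = (-11 - 7*5) - 45 = (-11 - 35) - 45 = -46 - 45 = -91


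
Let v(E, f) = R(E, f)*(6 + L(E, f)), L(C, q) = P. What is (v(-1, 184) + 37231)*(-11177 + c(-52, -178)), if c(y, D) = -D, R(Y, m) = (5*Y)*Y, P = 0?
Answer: -409833739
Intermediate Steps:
L(C, q) = 0
R(Y, m) = 5*Y²
v(E, f) = 30*E² (v(E, f) = (5*E²)*(6 + 0) = (5*E²)*6 = 30*E²)
(v(-1, 184) + 37231)*(-11177 + c(-52, -178)) = (30*(-1)² + 37231)*(-11177 - 1*(-178)) = (30*1 + 37231)*(-11177 + 178) = (30 + 37231)*(-10999) = 37261*(-10999) = -409833739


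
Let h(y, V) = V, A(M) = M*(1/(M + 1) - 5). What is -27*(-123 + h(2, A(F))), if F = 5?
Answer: 7947/2 ≈ 3973.5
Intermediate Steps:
A(M) = M*(-5 + 1/(1 + M)) (A(M) = M*(1/(1 + M) - 5) = M*(-5 + 1/(1 + M)))
-27*(-123 + h(2, A(F))) = -27*(-123 - 1*5*(4 + 5*5)/(1 + 5)) = -27*(-123 - 1*5*(4 + 25)/6) = -27*(-123 - 1*5*1/6*29) = -27*(-123 - 145/6) = -27*(-883/6) = 7947/2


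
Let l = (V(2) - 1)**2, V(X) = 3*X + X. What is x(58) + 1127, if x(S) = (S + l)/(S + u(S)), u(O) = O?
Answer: 130839/116 ≈ 1127.9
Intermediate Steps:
V(X) = 4*X
l = 49 (l = (4*2 - 1)**2 = (8 - 1)**2 = 7**2 = 49)
x(S) = (49 + S)/(2*S) (x(S) = (S + 49)/(S + S) = (49 + S)/((2*S)) = (49 + S)*(1/(2*S)) = (49 + S)/(2*S))
x(58) + 1127 = (1/2)*(49 + 58)/58 + 1127 = (1/2)*(1/58)*107 + 1127 = 107/116 + 1127 = 130839/116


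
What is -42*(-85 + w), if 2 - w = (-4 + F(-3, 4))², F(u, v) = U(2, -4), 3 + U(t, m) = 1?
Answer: 4998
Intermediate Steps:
U(t, m) = -2 (U(t, m) = -3 + 1 = -2)
F(u, v) = -2
w = -34 (w = 2 - (-4 - 2)² = 2 - 1*(-6)² = 2 - 1*36 = 2 - 36 = -34)
-42*(-85 + w) = -42*(-85 - 34) = -42*(-119) = 4998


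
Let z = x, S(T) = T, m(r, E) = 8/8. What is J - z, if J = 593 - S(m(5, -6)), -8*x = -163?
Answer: 4573/8 ≈ 571.63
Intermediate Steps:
m(r, E) = 1 (m(r, E) = 8*(⅛) = 1)
x = 163/8 (x = -⅛*(-163) = 163/8 ≈ 20.375)
z = 163/8 ≈ 20.375
J = 592 (J = 593 - 1*1 = 593 - 1 = 592)
J - z = 592 - 1*163/8 = 592 - 163/8 = 4573/8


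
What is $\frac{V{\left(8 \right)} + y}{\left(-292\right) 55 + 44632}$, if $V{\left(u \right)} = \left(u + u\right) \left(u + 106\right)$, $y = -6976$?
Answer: $- \frac{1288}{7143} \approx -0.18032$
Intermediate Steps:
$V{\left(u \right)} = 2 u \left(106 + u\right)$
$\frac{V{\left(8 \right)} + y}{\left(-292\right) 55 + 44632} = \frac{2 \cdot 8 \left(106 + 8\right) - 6976}{\left(-292\right) 55 + 44632} = \frac{2 \cdot 8 \cdot 114 - 6976}{-16060 + 44632} = \frac{1824 - 6976}{28572} = \left(-5152\right) \frac{1}{28572} = - \frac{1288}{7143}$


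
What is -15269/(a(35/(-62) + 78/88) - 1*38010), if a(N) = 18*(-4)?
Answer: 15269/38082 ≈ 0.40095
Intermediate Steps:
a(N) = -72
-15269/(a(35/(-62) + 78/88) - 1*38010) = -15269/(-72 - 1*38010) = -15269/(-72 - 38010) = -15269/(-38082) = -15269*(-1/38082) = 15269/38082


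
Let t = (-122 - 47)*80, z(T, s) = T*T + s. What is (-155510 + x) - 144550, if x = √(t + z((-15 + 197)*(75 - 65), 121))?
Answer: -300060 + √3299001 ≈ -2.9824e+5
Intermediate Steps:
z(T, s) = s + T² (z(T, s) = T² + s = s + T²)
t = -13520 (t = -169*80 = -13520)
x = √3299001 (x = √(-13520 + (121 + ((-15 + 197)*(75 - 65))²)) = √(-13520 + (121 + (182*10)²)) = √(-13520 + (121 + 1820²)) = √(-13520 + (121 + 3312400)) = √(-13520 + 3312521) = √3299001 ≈ 1816.3)
(-155510 + x) - 144550 = (-155510 + √3299001) - 144550 = -300060 + √3299001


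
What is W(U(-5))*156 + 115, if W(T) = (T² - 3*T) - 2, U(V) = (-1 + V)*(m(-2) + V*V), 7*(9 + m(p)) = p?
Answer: 70106107/49 ≈ 1.4307e+6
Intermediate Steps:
m(p) = -9 + p/7
U(V) = (-1 + V)*(-65/7 + V²) (U(V) = (-1 + V)*((-9 + (⅐)*(-2)) + V*V) = (-1 + V)*((-9 - 2/7) + V²) = (-1 + V)*(-65/7 + V²))
W(T) = -2 + T² - 3*T
W(U(-5))*156 + 115 = (-2 + (65/7 + (-5)³ - 1*(-5)² - 65/7*(-5))² - 3*(65/7 + (-5)³ - 1*(-5)² - 65/7*(-5)))*156 + 115 = (-2 + (65/7 - 125 - 1*25 + 325/7)² - 3*(65/7 - 125 - 1*25 + 325/7))*156 + 115 = (-2 + (65/7 - 125 - 25 + 325/7)² - 3*(65/7 - 125 - 25 + 325/7))*156 + 115 = (-2 + (-660/7)² - 3*(-660/7))*156 + 115 = (-2 + 435600/49 + 1980/7)*156 + 115 = (449362/49)*156 + 115 = 70100472/49 + 115 = 70106107/49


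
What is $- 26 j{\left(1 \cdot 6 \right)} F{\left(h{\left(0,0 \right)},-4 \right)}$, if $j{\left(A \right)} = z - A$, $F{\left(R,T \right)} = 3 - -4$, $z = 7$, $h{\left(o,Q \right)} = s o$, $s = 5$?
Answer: $-182$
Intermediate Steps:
$h{\left(o,Q \right)} = 5 o$
$F{\left(R,T \right)} = 7$ ($F{\left(R,T \right)} = 3 + 4 = 7$)
$j{\left(A \right)} = 7 - A$
$- 26 j{\left(1 \cdot 6 \right)} F{\left(h{\left(0,0 \right)},-4 \right)} = - 26 \left(7 - 1 \cdot 6\right) 7 = - 26 \left(7 - 6\right) 7 = \left(-26\right) 1 \cdot 7 = \left(-26\right) 7 = -182$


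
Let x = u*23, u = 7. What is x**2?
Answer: 25921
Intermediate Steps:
x = 161 (x = 7*23 = 161)
x**2 = 161**2 = 25921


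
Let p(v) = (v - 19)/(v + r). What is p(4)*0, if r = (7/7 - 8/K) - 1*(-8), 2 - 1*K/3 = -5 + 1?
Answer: 0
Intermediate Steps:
K = 18 (K = 6 - 3*(-5 + 1) = 6 - 3*(-4) = 6 + 12 = 18)
r = 77/9 (r = (7/7 - 8/18) - 1*(-8) = (7*(⅐) - 8*1/18) + 8 = (1 - 4/9) + 8 = 5/9 + 8 = 77/9 ≈ 8.5556)
p(v) = (-19 + v)/(77/9 + v) (p(v) = (v - 19)/(v + 77/9) = (-19 + v)/(77/9 + v))
p(4)*0 = (9*(-19 + 4)/(77 + 9*4))*0 = (9*(-15)/(77 + 36))*0 = (9*(-15)/113)*0 = (9*(1/113)*(-15))*0 = -135/113*0 = 0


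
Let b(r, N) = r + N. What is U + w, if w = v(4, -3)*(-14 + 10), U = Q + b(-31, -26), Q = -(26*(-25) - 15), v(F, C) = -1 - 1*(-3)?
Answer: 600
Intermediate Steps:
b(r, N) = N + r
v(F, C) = 2 (v(F, C) = -1 + 3 = 2)
Q = 665 (Q = -(-650 - 15) = -1*(-665) = 665)
U = 608 (U = 665 + (-26 - 31) = 665 - 57 = 608)
w = -8 (w = 2*(-14 + 10) = 2*(-4) = -8)
U + w = 608 - 8 = 600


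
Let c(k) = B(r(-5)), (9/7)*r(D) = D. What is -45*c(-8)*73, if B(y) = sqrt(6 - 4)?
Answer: -3285*sqrt(2) ≈ -4645.7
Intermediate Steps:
r(D) = 7*D/9
B(y) = sqrt(2)
c(k) = sqrt(2)
-45*c(-8)*73 = -45*sqrt(2)*73 = -3285*sqrt(2)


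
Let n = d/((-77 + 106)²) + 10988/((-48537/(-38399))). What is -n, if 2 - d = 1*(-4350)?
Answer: -355052859316/40819617 ≈ -8698.1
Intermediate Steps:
d = 4352 (d = 2 - (-4350) = 2 - 1*(-4350) = 2 + 4350 = 4352)
n = 355052859316/40819617 (n = 4352/((-77 + 106)²) + 10988/((-48537/(-38399))) = 4352/(29²) + 10988/((-48537*(-1/38399))) = 4352/841 + 10988/(48537/38399) = 4352*(1/841) + 10988*(38399/48537) = 4352/841 + 421928212/48537 = 355052859316/40819617 ≈ 8698.1)
-n = -1*355052859316/40819617 = -355052859316/40819617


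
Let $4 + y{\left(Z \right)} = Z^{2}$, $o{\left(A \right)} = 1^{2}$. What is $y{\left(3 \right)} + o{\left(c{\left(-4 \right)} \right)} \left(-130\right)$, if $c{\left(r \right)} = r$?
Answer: $-125$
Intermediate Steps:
$o{\left(A \right)} = 1$
$y{\left(Z \right)} = -4 + Z^{2}$
$y{\left(3 \right)} + o{\left(c{\left(-4 \right)} \right)} \left(-130\right) = \left(-4 + 3^{2}\right) + 1 \left(-130\right) = \left(-4 + 9\right) - 130 = 5 - 130 = -125$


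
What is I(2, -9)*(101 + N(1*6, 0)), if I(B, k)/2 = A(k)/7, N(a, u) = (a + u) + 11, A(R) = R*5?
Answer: -10620/7 ≈ -1517.1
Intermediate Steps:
A(R) = 5*R
N(a, u) = 11 + a + u
I(B, k) = 10*k/7 (I(B, k) = 2*((5*k)/7) = 2*((5*k)*(⅐)) = 2*(5*k/7) = 10*k/7)
I(2, -9)*(101 + N(1*6, 0)) = ((10/7)*(-9))*(101 + (11 + 1*6 + 0)) = -90*(101 + (11 + 6 + 0))/7 = -90*(101 + 17)/7 = -90/7*118 = -10620/7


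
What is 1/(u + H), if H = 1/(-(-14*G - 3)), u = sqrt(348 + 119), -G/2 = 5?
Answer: 137/8765122 + 18769*sqrt(467)/8765122 ≈ 0.046290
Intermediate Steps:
G = -10 (G = -2*5 = -10)
u = sqrt(467) ≈ 21.610
H = -1/137 (H = 1/(-(-14*(-10) - 3)) = 1/(-(140 - 3)) = 1/(-1*137) = 1/(-137) = -1/137 ≈ -0.0072993)
1/(u + H) = 1/(sqrt(467) - 1/137) = 1/(-1/137 + sqrt(467))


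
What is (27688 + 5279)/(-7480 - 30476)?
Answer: -10989/12652 ≈ -0.86856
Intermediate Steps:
(27688 + 5279)/(-7480 - 30476) = 32967/(-37956) = 32967*(-1/37956) = -10989/12652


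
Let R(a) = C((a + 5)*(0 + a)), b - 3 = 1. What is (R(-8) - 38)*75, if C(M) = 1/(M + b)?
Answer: -79725/28 ≈ -2847.3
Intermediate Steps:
b = 4 (b = 3 + 1 = 4)
C(M) = 1/(4 + M) (C(M) = 1/(M + 4) = 1/(4 + M))
R(a) = 1/(4 + a*(5 + a)) (R(a) = 1/(4 + (a + 5)*(0 + a)) = 1/(4 + (5 + a)*a) = 1/(4 + a*(5 + a)))
(R(-8) - 38)*75 = (1/(4 - 8*(5 - 8)) - 38)*75 = (1/(4 - 8*(-3)) - 38)*75 = (1/(4 + 24) - 38)*75 = (1/28 - 38)*75 = -1063/28*75 = -79725/28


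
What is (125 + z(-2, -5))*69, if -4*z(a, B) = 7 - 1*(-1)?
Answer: 8487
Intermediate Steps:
z(a, B) = -2 (z(a, B) = -(7 - 1*(-1))/4 = -(7 + 1)/4 = -¼*8 = -2)
(125 + z(-2, -5))*69 = (125 - 2)*69 = 123*69 = 8487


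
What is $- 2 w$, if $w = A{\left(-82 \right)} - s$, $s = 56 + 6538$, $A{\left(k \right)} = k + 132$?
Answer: $13088$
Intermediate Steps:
$A{\left(k \right)} = 132 + k$
$s = 6594$
$w = -6544$ ($w = \left(132 - 82\right) - 6594 = 50 - 6594 = -6544$)
$- 2 w = \left(-2\right) \left(-6544\right) = 13088$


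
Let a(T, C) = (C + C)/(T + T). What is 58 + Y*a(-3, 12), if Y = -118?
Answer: 530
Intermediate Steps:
a(T, C) = C/T (a(T, C) = (2*C)/((2*T)) = (2*C)*(1/(2*T)) = C/T)
58 + Y*a(-3, 12) = 58 - 1416/(-3) = 58 - 1416*(-1)/3 = 58 - 118*(-4) = 58 + 472 = 530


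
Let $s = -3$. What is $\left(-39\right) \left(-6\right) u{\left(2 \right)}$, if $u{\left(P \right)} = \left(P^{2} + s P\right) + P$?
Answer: $0$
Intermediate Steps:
$u{\left(P \right)} = P^{2} - 2 P$ ($u{\left(P \right)} = \left(P^{2} - 3 P\right) + P = P^{2} - 2 P$)
$\left(-39\right) \left(-6\right) u{\left(2 \right)} = \left(-39\right) \left(-6\right) 2 \left(-2 + 2\right) = 234 \cdot 2 \cdot 0 = 234 \cdot 0 = 0$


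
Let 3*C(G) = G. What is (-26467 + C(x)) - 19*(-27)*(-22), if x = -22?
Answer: -113281/3 ≈ -37760.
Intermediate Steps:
C(G) = G/3
(-26467 + C(x)) - 19*(-27)*(-22) = (-26467 + (⅓)*(-22)) - 19*(-27)*(-22) = (-26467 - 22/3) + 513*(-22) = -79423/3 - 11286 = -113281/3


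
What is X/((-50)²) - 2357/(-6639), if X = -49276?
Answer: -80312716/4149375 ≈ -19.355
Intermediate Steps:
X/((-50)²) - 2357/(-6639) = -49276/((-50)²) - 2357/(-6639) = -49276/2500 - 2357*(-1/6639) = -49276*1/2500 + 2357/6639 = -12319/625 + 2357/6639 = -80312716/4149375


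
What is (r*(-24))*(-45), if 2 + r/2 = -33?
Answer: -75600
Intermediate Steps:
r = -70 (r = -4 + 2*(-33) = -4 - 66 = -70)
(r*(-24))*(-45) = -70*(-24)*(-45) = 1680*(-45) = -75600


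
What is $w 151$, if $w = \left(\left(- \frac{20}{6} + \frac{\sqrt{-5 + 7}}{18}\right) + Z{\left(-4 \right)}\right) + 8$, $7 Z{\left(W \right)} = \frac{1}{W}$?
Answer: $\frac{58739}{84} + \frac{151 \sqrt{2}}{18} \approx 711.14$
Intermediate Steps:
$Z{\left(W \right)} = \frac{1}{7 W}$
$w = \frac{389}{84} + \frac{\sqrt{2}}{18}$ ($w = \left(\left(- \frac{20}{6} + \frac{\sqrt{-5 + 7}}{18}\right) + \frac{1}{7 \left(-4\right)}\right) + 8 = \left(\left(\left(-20\right) \frac{1}{6} + \sqrt{2} \cdot \frac{1}{18}\right) + \frac{1}{7} \left(- \frac{1}{4}\right)\right) + 8 = \left(\left(- \frac{10}{3} + \frac{\sqrt{2}}{18}\right) - \frac{1}{28}\right) + 8 = \left(- \frac{283}{84} + \frac{\sqrt{2}}{18}\right) + 8 = \frac{389}{84} + \frac{\sqrt{2}}{18} \approx 4.7095$)
$w 151 = \left(\frac{389}{84} + \frac{\sqrt{2}}{18}\right) 151 = \frac{58739}{84} + \frac{151 \sqrt{2}}{18}$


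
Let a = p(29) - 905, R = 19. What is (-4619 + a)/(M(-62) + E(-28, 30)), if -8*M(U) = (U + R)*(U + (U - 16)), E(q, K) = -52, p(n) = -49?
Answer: 11146/1609 ≈ 6.9273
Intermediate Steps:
a = -954 (a = -49 - 905 = -954)
M(U) = -(-16 + 2*U)*(19 + U)/8 (M(U) = -(U + 19)*(U + (U - 16))/8 = -(19 + U)*(U + (-16 + U))/8 = -(19 + U)*(-16 + 2*U)/8 = -(-16 + 2*U)*(19 + U)/8)
(-4619 + a)/(M(-62) + E(-28, 30)) = (-4619 - 954)/((38 - 11/4*(-62) - ¼*(-62)²) - 52) = -5573/((38 + 341/2 - ¼*3844) - 52) = -5573/((38 + 341/2 - 961) - 52) = -5573/(-1505/2 - 52) = -5573/(-1609/2) = -5573*(-2/1609) = 11146/1609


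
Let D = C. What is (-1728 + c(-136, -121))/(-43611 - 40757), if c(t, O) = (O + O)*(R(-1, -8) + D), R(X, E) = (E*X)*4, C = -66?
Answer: -1625/21092 ≈ -0.077043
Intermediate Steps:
D = -66
R(X, E) = 4*E*X
c(t, O) = -68*O (c(t, O) = (O + O)*(4*(-8)*(-1) - 66) = (2*O)*(32 - 66) = (2*O)*(-34) = -68*O)
(-1728 + c(-136, -121))/(-43611 - 40757) = (-1728 - 68*(-121))/(-43611 - 40757) = (-1728 + 8228)/(-84368) = 6500*(-1/84368) = -1625/21092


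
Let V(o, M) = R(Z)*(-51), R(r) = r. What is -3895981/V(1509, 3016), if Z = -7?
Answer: -3895981/357 ≈ -10913.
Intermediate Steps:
V(o, M) = 357 (V(o, M) = -7*(-51) = 357)
-3895981/V(1509, 3016) = -3895981/357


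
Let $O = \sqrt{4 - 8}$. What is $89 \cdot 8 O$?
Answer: $1424 i \approx 1424.0 i$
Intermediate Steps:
$O = 2 i$ ($O = \sqrt{-4} = 2 i \approx 2.0 i$)
$89 \cdot 8 O = 89 \cdot 8 \cdot 2 i = 89 \cdot 16 i = 1424 i$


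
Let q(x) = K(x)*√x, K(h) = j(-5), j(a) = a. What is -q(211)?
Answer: 5*√211 ≈ 72.629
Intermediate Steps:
K(h) = -5
q(x) = -5*√x
-q(211) = -(-5)*√211 = 5*√211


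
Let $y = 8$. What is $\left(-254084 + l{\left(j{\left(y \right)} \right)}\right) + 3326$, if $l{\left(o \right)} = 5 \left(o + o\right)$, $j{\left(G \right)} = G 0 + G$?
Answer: $-250678$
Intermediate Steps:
$j{\left(G \right)} = G$ ($j{\left(G \right)} = 0 + G = G$)
$l{\left(o \right)} = 10 o$ ($l{\left(o \right)} = 5 \cdot 2 o = 10 o$)
$\left(-254084 + l{\left(j{\left(y \right)} \right)}\right) + 3326 = \left(-254084 + 10 \cdot 8\right) + 3326 = \left(-254084 + 80\right) + 3326 = -254004 + 3326 = -250678$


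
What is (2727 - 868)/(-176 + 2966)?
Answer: 1859/2790 ≈ 0.66631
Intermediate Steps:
(2727 - 868)/(-176 + 2966) = 1859/2790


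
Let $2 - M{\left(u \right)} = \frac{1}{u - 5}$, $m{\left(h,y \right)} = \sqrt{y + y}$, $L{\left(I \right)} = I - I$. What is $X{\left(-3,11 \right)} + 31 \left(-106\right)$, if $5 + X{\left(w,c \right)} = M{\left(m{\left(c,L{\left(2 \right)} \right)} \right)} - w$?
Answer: $- \frac{16429}{5} \approx -3285.8$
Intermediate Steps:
$L{\left(I \right)} = 0$
$m{\left(h,y \right)} = \sqrt{2} \sqrt{y}$ ($m{\left(h,y \right)} = \sqrt{2 y} = \sqrt{2} \sqrt{y}$)
$M{\left(u \right)} = 2 - \frac{1}{-5 + u}$ ($M{\left(u \right)} = 2 - \frac{1}{u - 5} = 2 - \frac{1}{-5 + u}$)
$X{\left(w,c \right)} = - \frac{14}{5} - w$ ($X{\left(w,c \right)} = -5 - \left(w - \frac{-11 + 2 \sqrt{2} \sqrt{0}}{-5 + \sqrt{2} \sqrt{0}}\right) = -5 - \left(w - \frac{-11 + 2 \sqrt{2} \cdot 0}{-5 + \sqrt{2} \cdot 0}\right) = -5 - \left(w - \frac{-11 + 2 \cdot 0}{-5 + 0}\right) = -5 - \left(w - \frac{-11 + 0}{-5}\right) = -5 - \left(- \frac{11}{5} + w\right) = - \frac{14}{5} - w$)
$X{\left(-3,11 \right)} + 31 \left(-106\right) = \left(- \frac{14}{5} - -3\right) + 31 \left(-106\right) = \left(- \frac{14}{5} + 3\right) - 3286 = \frac{1}{5} - 3286 = - \frac{16429}{5}$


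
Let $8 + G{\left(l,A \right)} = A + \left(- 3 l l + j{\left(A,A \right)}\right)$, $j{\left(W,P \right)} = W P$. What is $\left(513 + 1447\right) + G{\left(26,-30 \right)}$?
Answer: $794$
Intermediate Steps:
$j{\left(W,P \right)} = P W$
$G{\left(l,A \right)} = -8 + A + A^{2} - 3 l^{2}$ ($G{\left(l,A \right)} = -8 + \left(A + \left(- 3 l l + A A\right)\right) = -8 + \left(A + \left(- 3 l^{2} + A^{2}\right)\right) = -8 + \left(A + \left(A^{2} - 3 l^{2}\right)\right) = -8 + \left(A + A^{2} - 3 l^{2}\right) = -8 + A + A^{2} - 3 l^{2}$)
$\left(513 + 1447\right) + G{\left(26,-30 \right)} = \left(513 + 1447\right) - \left(38 - 900 + 2028\right) = 1960 - 1166 = 794$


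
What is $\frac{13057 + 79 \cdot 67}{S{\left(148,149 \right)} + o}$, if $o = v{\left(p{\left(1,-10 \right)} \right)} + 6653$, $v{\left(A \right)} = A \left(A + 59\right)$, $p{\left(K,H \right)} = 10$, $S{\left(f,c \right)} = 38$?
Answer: $\frac{18350}{7381} \approx 2.4861$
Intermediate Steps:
$v{\left(A \right)} = A \left(59 + A\right)$
$o = 7343$ ($o = 10 \left(59 + 10\right) + 6653 = 10 \cdot 69 + 6653 = 690 + 6653 = 7343$)
$\frac{13057 + 79 \cdot 67}{S{\left(148,149 \right)} + o} = \frac{13057 + 79 \cdot 67}{38 + 7343} = \frac{13057 + 5293}{7381} = 18350 \cdot \frac{1}{7381} = \frac{18350}{7381}$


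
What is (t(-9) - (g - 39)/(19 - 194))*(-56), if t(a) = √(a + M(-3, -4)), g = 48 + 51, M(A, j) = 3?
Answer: -96/5 - 56*I*√6 ≈ -19.2 - 137.17*I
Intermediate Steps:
g = 99
t(a) = √(3 + a) (t(a) = √(a + 3) = √(3 + a))
(t(-9) - (g - 39)/(19 - 194))*(-56) = (√(3 - 9) - (99 - 39)/(19 - 194))*(-56) = (√(-6) - 60/(-175))*(-56) = (I*√6 - 60*(-1)/175)*(-56) = (I*√6 - 1*(-12/35))*(-56) = (I*√6 + 12/35)*(-56) = (12/35 + I*√6)*(-56) = -96/5 - 56*I*√6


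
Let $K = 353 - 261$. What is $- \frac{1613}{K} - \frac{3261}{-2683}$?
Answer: $- \frac{4027667}{246836} \approx -16.317$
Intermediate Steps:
$K = 92$
$- \frac{1613}{K} - \frac{3261}{-2683} = - \frac{1613}{92} - \frac{3261}{-2683} = \left(-1613\right) \frac{1}{92} - - \frac{3261}{2683} = - \frac{1613}{92} + \frac{3261}{2683} = - \frac{4027667}{246836}$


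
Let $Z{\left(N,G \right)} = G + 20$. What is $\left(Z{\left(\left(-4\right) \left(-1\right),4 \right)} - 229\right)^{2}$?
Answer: $42025$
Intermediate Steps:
$Z{\left(N,G \right)} = 20 + G$
$\left(Z{\left(\left(-4\right) \left(-1\right),4 \right)} - 229\right)^{2} = \left(\left(20 + 4\right) - 229\right)^{2} = \left(24 - 229\right)^{2} = \left(-205\right)^{2} = 42025$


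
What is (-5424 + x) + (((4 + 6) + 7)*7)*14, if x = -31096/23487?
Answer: -88295242/23487 ≈ -3759.3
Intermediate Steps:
x = -31096/23487 (x = -31096*1/23487 = -31096/23487 ≈ -1.3240)
(-5424 + x) + (((4 + 6) + 7)*7)*14 = (-5424 - 31096/23487) + (((4 + 6) + 7)*7)*14 = -127424584/23487 + ((10 + 7)*7)*14 = -127424584/23487 + (17*7)*14 = -127424584/23487 + 119*14 = -127424584/23487 + 1666 = -88295242/23487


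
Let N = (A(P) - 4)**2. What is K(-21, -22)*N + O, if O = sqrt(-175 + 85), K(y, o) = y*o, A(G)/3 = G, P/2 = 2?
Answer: 29568 + 3*I*sqrt(10) ≈ 29568.0 + 9.4868*I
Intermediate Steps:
P = 4 (P = 2*2 = 4)
A(G) = 3*G
K(y, o) = o*y
O = 3*I*sqrt(10) (O = sqrt(-90) = 3*I*sqrt(10) ≈ 9.4868*I)
N = 64 (N = (3*4 - 4)**2 = (12 - 4)**2 = 8**2 = 64)
K(-21, -22)*N + O = -22*(-21)*64 + 3*I*sqrt(10) = 462*64 + 3*I*sqrt(10) = 29568 + 3*I*sqrt(10)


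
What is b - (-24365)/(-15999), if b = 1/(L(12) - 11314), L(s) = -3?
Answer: -275754704/181060683 ≈ -1.5230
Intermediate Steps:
b = -1/11317 (b = 1/(-3 - 11314) = 1/(-11317) = -1/11317 ≈ -8.8363e-5)
b - (-24365)/(-15999) = -1/11317 - (-24365)/(-15999) = -1/11317 - (-24365)*(-1)/15999 = -1/11317 - 1*24365/15999 = -1/11317 - 24365/15999 = -275754704/181060683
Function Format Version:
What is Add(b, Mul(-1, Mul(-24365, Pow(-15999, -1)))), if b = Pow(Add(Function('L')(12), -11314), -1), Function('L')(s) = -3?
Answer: Rational(-275754704, 181060683) ≈ -1.5230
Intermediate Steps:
b = Rational(-1, 11317) (b = Pow(Add(-3, -11314), -1) = Pow(-11317, -1) = Rational(-1, 11317) ≈ -8.8363e-5)
Add(b, Mul(-1, Mul(-24365, Pow(-15999, -1)))) = Add(Rational(-1, 11317), Mul(-1, Mul(-24365, Pow(-15999, -1)))) = Add(Rational(-1, 11317), Mul(-1, Mul(-24365, Rational(-1, 15999)))) = Add(Rational(-1, 11317), Mul(-1, Rational(24365, 15999))) = Add(Rational(-1, 11317), Rational(-24365, 15999)) = Rational(-275754704, 181060683)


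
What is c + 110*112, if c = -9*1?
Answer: 12311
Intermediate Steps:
c = -9
c + 110*112 = -9 + 110*112 = -9 + 12320 = 12311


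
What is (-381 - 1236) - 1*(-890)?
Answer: -727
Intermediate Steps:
(-381 - 1236) - 1*(-890) = -1617 + 890 = -727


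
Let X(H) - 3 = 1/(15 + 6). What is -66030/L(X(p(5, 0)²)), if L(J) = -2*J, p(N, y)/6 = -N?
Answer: 693315/64 ≈ 10833.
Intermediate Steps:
p(N, y) = -6*N (p(N, y) = 6*(-N) = -6*N)
X(H) = 64/21 (X(H) = 3 + 1/(15 + 6) = 3 + 1/21 = 64/21)
-66030/L(X(p(5, 0)²)) = -66030/((-2*64/21)) = -66030/(-128/21) = -66030*(-21/128) = 693315/64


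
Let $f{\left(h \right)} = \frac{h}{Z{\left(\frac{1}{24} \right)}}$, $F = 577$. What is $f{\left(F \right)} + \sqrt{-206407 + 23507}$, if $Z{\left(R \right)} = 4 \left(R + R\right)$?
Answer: $1731 + 10 i \sqrt{1829} \approx 1731.0 + 427.67 i$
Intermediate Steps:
$Z{\left(R \right)} = 8 R$ ($Z{\left(R \right)} = 4 \cdot 2 R = 8 R$)
$f{\left(h \right)} = 3 h$ ($f{\left(h \right)} = \frac{h}{8 \cdot \frac{1}{24}} = h \frac{1}{\frac{1}{3}} = h 3 = 3 h$)
$f{\left(F \right)} + \sqrt{-206407 + 23507} = 3 \cdot 577 + \sqrt{-206407 + 23507} = 1731 + \sqrt{-182900} = 1731 + 10 i \sqrt{1829}$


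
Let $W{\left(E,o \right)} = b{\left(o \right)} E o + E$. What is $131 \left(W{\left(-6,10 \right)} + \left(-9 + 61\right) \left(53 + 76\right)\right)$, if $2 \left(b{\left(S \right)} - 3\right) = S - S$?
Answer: $854382$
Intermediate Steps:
$b{\left(S \right)} = 3$ ($b{\left(S \right)} = 3 + \frac{S - S}{2} = 3 + \frac{1}{2} \cdot 0 = 3 + 0 = 3$)
$W{\left(E,o \right)} = E + 3 E o$ ($W{\left(E,o \right)} = 3 E o + E = E + 3 E o$)
$131 \left(W{\left(-6,10 \right)} + \left(-9 + 61\right) \left(53 + 76\right)\right) = 131 \left(- 6 \left(1 + 3 \cdot 10\right) + \left(-9 + 61\right) \left(53 + 76\right)\right) = 131 \left(- 6 \left(1 + 30\right) + 52 \cdot 129\right) = 131 \left(\left(-6\right) 31 + 6708\right) = 131 \left(-186 + 6708\right) = 131 \cdot 6522 = 854382$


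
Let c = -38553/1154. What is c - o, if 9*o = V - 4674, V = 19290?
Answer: -1912649/1154 ≈ -1657.4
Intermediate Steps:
o = 1624 (o = (19290 - 4674)/9 = (⅑)*14616 = 1624)
c = -38553/1154 (c = -38553*1/1154 = -38553/1154 ≈ -33.408)
c - o = -38553/1154 - 1*1624 = -38553/1154 - 1624 = -1912649/1154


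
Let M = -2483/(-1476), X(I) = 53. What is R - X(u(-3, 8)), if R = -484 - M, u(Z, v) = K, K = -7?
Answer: -795095/1476 ≈ -538.68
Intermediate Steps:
u(Z, v) = -7
M = 2483/1476 (M = -2483*(-1/1476) = 2483/1476 ≈ 1.6822)
R = -716867/1476 (R = -484 - 1*2483/1476 = -484 - 2483/1476 = -716867/1476 ≈ -485.68)
R - X(u(-3, 8)) = -716867/1476 - 1*53 = -716867/1476 - 53 = -795095/1476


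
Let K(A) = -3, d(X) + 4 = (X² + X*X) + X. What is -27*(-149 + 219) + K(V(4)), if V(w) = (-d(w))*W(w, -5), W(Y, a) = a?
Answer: -1893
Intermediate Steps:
d(X) = -4 + X + 2*X² (d(X) = -4 + ((X² + X*X) + X) = -4 + ((X² + X²) + X) = -4 + (2*X² + X) = -4 + (X + 2*X²) = -4 + X + 2*X²)
V(w) = -20 + 5*w + 10*w² (V(w) = -(-4 + w + 2*w²)*(-5) = (4 - w - 2*w²)*(-5) = -20 + 5*w + 10*w²)
-27*(-149 + 219) + K(V(4)) = -27*(-149 + 219) - 3 = -27*70 - 3 = -1890 - 3 = -1893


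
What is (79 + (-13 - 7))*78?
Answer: 4602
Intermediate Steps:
(79 + (-13 - 7))*78 = (79 - 20)*78 = 59*78 = 4602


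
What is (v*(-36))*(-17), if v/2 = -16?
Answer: -19584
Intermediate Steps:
v = -32 (v = 2*(-16) = -32)
(v*(-36))*(-17) = -32*(-36)*(-17) = 1152*(-17) = -19584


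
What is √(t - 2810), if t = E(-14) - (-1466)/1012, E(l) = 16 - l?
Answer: I*√711409182/506 ≈ 52.712*I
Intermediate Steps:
t = 15913/506 (t = (16 - 1*(-14)) - (-1466)/1012 = (16 + 14) - (-1466)/1012 = 30 - 1*(-733/506) = 30 + 733/506 = 15913/506 ≈ 31.449)
√(t - 2810) = √(15913/506 - 2810) = √(-1405947/506) = I*√711409182/506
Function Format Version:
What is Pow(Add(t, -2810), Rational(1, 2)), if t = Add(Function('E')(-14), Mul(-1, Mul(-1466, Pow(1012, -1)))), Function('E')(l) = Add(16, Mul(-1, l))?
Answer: Mul(Rational(1, 506), I, Pow(711409182, Rational(1, 2))) ≈ Mul(52.712, I)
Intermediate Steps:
t = Rational(15913, 506) (t = Add(Add(16, Mul(-1, -14)), Mul(-1, Mul(-1466, Pow(1012, -1)))) = Add(Add(16, 14), Mul(-1, Mul(-1466, Rational(1, 1012)))) = Add(30, Mul(-1, Rational(-733, 506))) = Add(30, Rational(733, 506)) = Rational(15913, 506) ≈ 31.449)
Pow(Add(t, -2810), Rational(1, 2)) = Pow(Add(Rational(15913, 506), -2810), Rational(1, 2)) = Pow(Rational(-1405947, 506), Rational(1, 2)) = Mul(Rational(1, 506), I, Pow(711409182, Rational(1, 2)))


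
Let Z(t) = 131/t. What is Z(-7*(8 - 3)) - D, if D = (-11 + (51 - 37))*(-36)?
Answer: 3649/35 ≈ 104.26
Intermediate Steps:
D = -108 (D = (-11 + 14)*(-36) = 3*(-36) = -108)
Z(-7*(8 - 3)) - D = 131/((-7*(8 - 3))) - 1*(-108) = 131/((-7*5)) + 108 = 131/(-35) + 108 = 131*(-1/35) + 108 = -131/35 + 108 = 3649/35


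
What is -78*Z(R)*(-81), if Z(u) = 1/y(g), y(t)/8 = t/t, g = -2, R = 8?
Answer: 3159/4 ≈ 789.75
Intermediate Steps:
y(t) = 8 (y(t) = 8*(t/t) = 8*1 = 8)
Z(u) = ⅛ (Z(u) = 1/8 = ⅛)
-78*Z(R)*(-81) = -78*⅛*(-81) = -39/4*(-81) = 3159/4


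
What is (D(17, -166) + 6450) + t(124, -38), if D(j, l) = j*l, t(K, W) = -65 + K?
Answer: 3687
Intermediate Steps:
(D(17, -166) + 6450) + t(124, -38) = (17*(-166) + 6450) + (-65 + 124) = (-2822 + 6450) + 59 = 3628 + 59 = 3687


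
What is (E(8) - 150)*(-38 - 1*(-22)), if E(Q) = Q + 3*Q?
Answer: 1888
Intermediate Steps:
E(Q) = 4*Q
(E(8) - 150)*(-38 - 1*(-22)) = (4*8 - 150)*(-38 - 1*(-22)) = (32 - 150)*(-38 + 22) = -118*(-16) = 1888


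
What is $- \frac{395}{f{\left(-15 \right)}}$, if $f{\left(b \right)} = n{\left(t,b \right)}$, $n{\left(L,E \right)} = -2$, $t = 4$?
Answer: $\frac{395}{2} \approx 197.5$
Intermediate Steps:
$f{\left(b \right)} = -2$
$- \frac{395}{f{\left(-15 \right)}} = - \frac{395}{-2} = \left(-395\right) \left(- \frac{1}{2}\right) = \frac{395}{2}$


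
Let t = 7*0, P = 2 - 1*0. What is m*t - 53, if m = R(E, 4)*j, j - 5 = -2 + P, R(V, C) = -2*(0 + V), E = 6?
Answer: -53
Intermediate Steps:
P = 2 (P = 2 + 0 = 2)
t = 0
R(V, C) = -2*V
j = 5 (j = 5 + (-2 + 2) = 5 + 0 = 5)
m = -60 (m = -2*6*5 = -12*5 = -60)
m*t - 53 = -60*0 - 53 = 0 - 53 = -53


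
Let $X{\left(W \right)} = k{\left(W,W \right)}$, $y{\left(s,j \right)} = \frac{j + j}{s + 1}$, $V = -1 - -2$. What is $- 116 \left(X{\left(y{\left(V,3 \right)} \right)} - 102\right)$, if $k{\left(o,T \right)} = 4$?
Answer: $11368$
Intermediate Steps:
$V = 1$ ($V = -1 + 2 = 1$)
$y{\left(s,j \right)} = \frac{2 j}{1 + s}$
$X{\left(W \right)} = 4$
$- 116 \left(X{\left(y{\left(V,3 \right)} \right)} - 102\right) = - 116 \left(4 - 102\right) = \left(-116\right) \left(-98\right) = 11368$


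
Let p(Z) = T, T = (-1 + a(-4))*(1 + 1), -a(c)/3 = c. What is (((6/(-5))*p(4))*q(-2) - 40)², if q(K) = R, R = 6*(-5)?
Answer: 565504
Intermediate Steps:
R = -30
a(c) = -3*c
q(K) = -30
T = 22 (T = (-1 - 3*(-4))*(1 + 1) = (-1 + 12)*2 = 11*2 = 22)
p(Z) = 22
(((6/(-5))*p(4))*q(-2) - 40)² = (((6/(-5))*22)*(-30) - 40)² = (((6*(-⅕))*22)*(-30) - 40)² = (-6/5*22*(-30) - 40)² = (-132/5*(-30) - 40)² = (792 - 40)² = 752² = 565504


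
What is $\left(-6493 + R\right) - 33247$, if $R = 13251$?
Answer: $-26489$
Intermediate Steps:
$\left(-6493 + R\right) - 33247 = \left(-6493 + 13251\right) - 33247 = 6758 - 33247 = -26489$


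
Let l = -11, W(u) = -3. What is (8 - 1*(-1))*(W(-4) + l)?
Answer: -126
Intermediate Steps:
(8 - 1*(-1))*(W(-4) + l) = (8 - 1*(-1))*(-3 - 11) = (8 + 1)*(-14) = 9*(-14) = -126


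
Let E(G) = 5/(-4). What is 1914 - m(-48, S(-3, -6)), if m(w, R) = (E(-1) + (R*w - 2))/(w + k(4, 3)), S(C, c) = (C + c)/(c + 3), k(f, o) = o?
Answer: 343931/180 ≈ 1910.7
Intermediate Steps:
E(G) = -5/4 (E(G) = 5*(-1/4) = -5/4)
S(C, c) = (C + c)/(3 + c)
m(w, R) = (-13/4 + R*w)/(3 + w) (m(w, R) = (-5/4 + (R*w - 2))/(w + 3) = (-5/4 + (-2 + R*w))/(3 + w) = (-13/4 + R*w)/(3 + w))
1914 - m(-48, S(-3, -6)) = 1914 - (-13/4 + ((-3 - 6)/(3 - 6))*(-48))/(3 - 48) = 1914 - (-13/4 + (-9/(-3))*(-48))/(-45) = 1914 - (-1)*(-13/4 - 1/3*(-9)*(-48))/45 = 1914 - (-1)*(-13/4 + 3*(-48))/45 = 1914 - (-1)*(-13/4 - 144)/45 = 1914 - (-1)*(-589)/(45*4) = 1914 - 1*589/180 = 1914 - 589/180 = 343931/180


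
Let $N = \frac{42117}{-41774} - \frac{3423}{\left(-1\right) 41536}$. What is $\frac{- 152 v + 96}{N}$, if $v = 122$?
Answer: $\frac{16004791745536}{803189655} \approx 19927.0$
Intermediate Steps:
$N = - \frac{803189655}{867562432}$ ($N = 42117 \left(- \frac{1}{41774}\right) - \frac{3423}{-41536} = - \frac{42117}{41774} - - \frac{3423}{41536} = - \frac{42117}{41774} + \frac{3423}{41536} = - \frac{803189655}{867562432} \approx -0.9258$)
$\frac{- 152 v + 96}{N} = \frac{\left(-152\right) 122 + 96}{- \frac{803189655}{867562432}} = \left(-18544 + 96\right) \left(- \frac{867562432}{803189655}\right) = \left(-18448\right) \left(- \frac{867562432}{803189655}\right) = \frac{16004791745536}{803189655}$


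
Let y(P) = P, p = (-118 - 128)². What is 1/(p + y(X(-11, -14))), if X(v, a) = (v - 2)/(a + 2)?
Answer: 12/726205 ≈ 1.6524e-5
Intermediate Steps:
X(v, a) = (-2 + v)/(2 + a)
p = 60516 (p = (-246)² = 60516)
1/(p + y(X(-11, -14))) = 1/(60516 + (-2 - 11)/(2 - 14)) = 1/(60516 - 13/(-12)) = 1/(60516 - 1/12*(-13)) = 1/(60516 + 13/12) = 1/(726205/12) = 12/726205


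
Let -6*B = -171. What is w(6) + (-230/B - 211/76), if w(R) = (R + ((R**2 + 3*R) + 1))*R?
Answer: 80975/228 ≈ 355.15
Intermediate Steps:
B = 57/2 (B = -1/6*(-171) = 57/2 ≈ 28.500)
w(R) = R*(1 + R**2 + 4*R) (w(R) = (R + (1 + R**2 + 3*R))*R = (1 + R**2 + 4*R)*R = R*(1 + R**2 + 4*R))
w(6) + (-230/B - 211/76) = 6*(1 + 6**2 + 4*6) + (-230/57/2 - 211/76) = 6*(1 + 36 + 24) + (-230*2/57 - 211*1/76) = 6*61 + (-460/57 - 211/76) = 366 - 2473/228 = 80975/228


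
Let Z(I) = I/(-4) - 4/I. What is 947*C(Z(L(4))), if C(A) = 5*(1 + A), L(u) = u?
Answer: -4735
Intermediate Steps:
Z(I) = -4/I - I/4 (Z(I) = I*(-¼) - 4/I = -I/4 - 4/I = -4/I - I/4)
C(A) = 5 + 5*A
947*C(Z(L(4))) = 947*(5 + 5*(-4/4 - ¼*4)) = 947*(5 + 5*(-4*¼ - 1)) = 947*(5 + 5*(-1 - 1)) = 947*(5 + 5*(-2)) = 947*(5 - 10) = 947*(-5) = -4735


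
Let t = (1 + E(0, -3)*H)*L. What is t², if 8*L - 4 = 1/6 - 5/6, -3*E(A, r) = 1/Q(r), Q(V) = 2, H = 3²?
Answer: 25/576 ≈ 0.043403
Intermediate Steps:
H = 9
E(A, r) = -⅙ (E(A, r) = -⅓/2 = -⅓*½ = -⅙)
L = 5/12 (L = ½ + (1/6 - 5/6)/8 = ½ + (1*(⅙) - 5*⅙)/8 = ½ + (⅙ - ⅚)/8 = ½ + (⅛)*(-⅔) = ½ - 1/12 = 5/12 ≈ 0.41667)
t = -5/24 (t = (1 - ⅙*9)*(5/12) = (1 - 3/2)*(5/12) = -½*5/12 = -5/24 ≈ -0.20833)
t² = (-5/24)² = 25/576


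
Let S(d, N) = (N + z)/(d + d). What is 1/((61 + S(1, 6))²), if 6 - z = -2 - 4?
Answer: 1/4900 ≈ 0.00020408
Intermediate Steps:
z = 12 (z = 6 - (-2 - 4) = 6 - 1*(-6) = 6 + 6 = 12)
S(d, N) = (12 + N)/(2*d) (S(d, N) = (N + 12)/(d + d) = (12 + N)/((2*d)) = (12 + N)*(1/(2*d)) = (12 + N)/(2*d))
1/((61 + S(1, 6))²) = 1/((61 + (½)*(12 + 6)/1)²) = 1/((61 + (½)*1*18)²) = 1/((61 + 9)²) = 1/(70²) = 1/4900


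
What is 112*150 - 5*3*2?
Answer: 16770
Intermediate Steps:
112*150 - 5*3*2 = 16800 - 15*2 = 16800 - 30 = 16770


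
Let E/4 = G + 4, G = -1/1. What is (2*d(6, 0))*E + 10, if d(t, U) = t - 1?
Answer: 130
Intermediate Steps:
G = -1 (G = -1*1 = -1)
E = 12 (E = 4*(-1 + 4) = 4*3 = 12)
d(t, U) = -1 + t
(2*d(6, 0))*E + 10 = (2*(-1 + 6))*12 + 10 = (2*5)*12 + 10 = 10*12 + 10 = 120 + 10 = 130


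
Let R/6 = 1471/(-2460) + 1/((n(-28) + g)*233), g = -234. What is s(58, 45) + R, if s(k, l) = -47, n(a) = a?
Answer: -633078773/12514430 ≈ -50.588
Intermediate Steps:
R = -44900563/12514430 (R = 6*(1471/(-2460) + 1/(-28 - 234*233)) = 6*(1471*(-1/2460) + (1/233)/(-262)) = 6*(-1471/2460 - 1/262*1/233) = 6*(-1471/2460 - 1/61046) = 6*(-44900563/75086580) = -44900563/12514430 ≈ -3.5879)
s(58, 45) + R = -47 - 44900563/12514430 = -633078773/12514430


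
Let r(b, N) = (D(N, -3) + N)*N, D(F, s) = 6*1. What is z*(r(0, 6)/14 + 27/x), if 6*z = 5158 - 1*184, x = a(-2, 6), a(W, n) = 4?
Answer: 276057/28 ≈ 9859.2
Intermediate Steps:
x = 4
z = 829 (z = (5158 - 1*184)/6 = (5158 - 184)/6 = (1/6)*4974 = 829)
D(F, s) = 6
r(b, N) = N*(6 + N) (r(b, N) = (6 + N)*N = N*(6 + N))
z*(r(0, 6)/14 + 27/x) = 829*((6*(6 + 6))/14 + 27/4) = 829*((6*12)*(1/14) + 27*(1/4)) = 829*(72*(1/14) + 27/4) = 829*(36/7 + 27/4) = 829*(333/28) = 276057/28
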